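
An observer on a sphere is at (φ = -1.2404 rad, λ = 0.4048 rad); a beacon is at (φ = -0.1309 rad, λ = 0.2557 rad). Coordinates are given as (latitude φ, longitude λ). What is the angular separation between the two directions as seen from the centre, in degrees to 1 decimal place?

In radians: φ₁ = -1.2404, φ₂ = -0.1309, Δλ = -8.543° = -0.1491 rad.
Haversine: a = sin²(Δφ/2) + cos φ₁ cos φ₂ sin²(Δλ/2) = 0.2774 + (0.3244)(0.9914)(0.0055) = 0.27923.
Central angle c = 2·arcsin(√a) = 1.11348 rad.
So the angular separation is 63.8°.

63.8°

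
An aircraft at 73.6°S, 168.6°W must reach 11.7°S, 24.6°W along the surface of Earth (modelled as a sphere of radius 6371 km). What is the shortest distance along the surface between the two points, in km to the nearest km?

10193 km

With latitudes φ₁ = -73.600°, φ₂ = -11.700° and longitude difference Δλ = 144.000°:
cos c = sin φ₁ sin φ₂ + cos φ₁ cos φ₂ cos Δλ = (-0.9593)(-0.2028) + (0.2823)(0.9792)(-0.8090) = -0.02914,
so c = arccos(-0.02914) = 1.59994 rad.
Distance = R·c = 6371 × 1.5999 ≈ 10193 km.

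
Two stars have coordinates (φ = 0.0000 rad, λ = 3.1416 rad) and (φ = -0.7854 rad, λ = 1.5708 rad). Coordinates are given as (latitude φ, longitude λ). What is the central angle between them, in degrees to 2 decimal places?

In radians: φ₁ = 0.0000, φ₂ = -0.7854, Δλ = -90.000° = -1.5708 rad.
Haversine: a = sin²(Δφ/2) + cos φ₁ cos φ₂ sin²(Δλ/2) = 0.1464 + (1.0000)(0.7071)(0.5000) = 0.50000.
Central angle c = 2·arcsin(√a) = 1.57080 rad.
So the angular separation is 90.00°.

90.00°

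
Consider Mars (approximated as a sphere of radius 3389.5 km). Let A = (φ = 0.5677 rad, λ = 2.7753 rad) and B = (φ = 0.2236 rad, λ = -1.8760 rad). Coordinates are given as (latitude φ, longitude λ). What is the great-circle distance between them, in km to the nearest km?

5090 km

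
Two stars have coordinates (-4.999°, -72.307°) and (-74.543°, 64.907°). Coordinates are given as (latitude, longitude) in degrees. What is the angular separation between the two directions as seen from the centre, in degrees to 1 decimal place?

96.4°

Let φ₁ = -0.0872 rad, φ₂ = -1.3010 rad, and Δλ = 2.3948 rad.
cos c = sin φ₁ sin φ₂ + cos φ₁ cos φ₂ cos Δλ = (-0.0871)(-0.9638) + (0.9962)(0.2665)(-0.7339) = -0.11086,
so c = arccos(-0.11086) = 1.68189 rad.
So the angular separation is 96.4°.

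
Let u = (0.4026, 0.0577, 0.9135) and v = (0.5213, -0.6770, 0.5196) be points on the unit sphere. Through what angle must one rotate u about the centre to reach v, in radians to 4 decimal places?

u·v = 0.6455; |u| = 0.9999, |v| = 1.0000.
cos θ = (u·v)/(|u||v|) = 0.6455, so θ = 0.8691 rad.

0.8691 rad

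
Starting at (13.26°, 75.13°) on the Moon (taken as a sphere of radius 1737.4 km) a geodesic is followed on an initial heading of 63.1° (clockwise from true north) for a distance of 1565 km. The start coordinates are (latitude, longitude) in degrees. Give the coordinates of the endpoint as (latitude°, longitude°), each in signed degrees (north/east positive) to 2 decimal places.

Angular distance δ = d/R = 1565/1737.4 = 0.90077 rad; initial bearing θ = 1.1013 rad.
sin φ₂ = sin φ₁ cos δ + cos φ₁ sin δ cos θ = (0.2294)(0.6210) + (0.9733)(0.7838)(0.4524) = 0.4876, so φ₂ = 29.18°.
Δλ = atan2(sin θ sin δ cos φ₁, cos δ − sin φ₁ sin φ₂) = atan2(0.6804, 0.5092) = 53.190°.
λ₂ = 75.130° + 53.190° = 128.32°.

29.18°, 128.32°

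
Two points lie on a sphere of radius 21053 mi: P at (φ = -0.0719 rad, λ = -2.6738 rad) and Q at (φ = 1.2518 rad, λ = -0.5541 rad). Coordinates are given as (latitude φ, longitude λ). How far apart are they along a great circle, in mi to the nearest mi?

37987 mi

Let φ₁ = -0.0719 rad, φ₂ = 1.2518 rad, and Δλ = 2.1197 rad.
cos c = sin φ₁ sin φ₂ + cos φ₁ cos φ₂ cos Δλ = (-0.0718)(0.9496) + (0.9974)(0.3136)(-0.5218) = -0.23142,
so c = arccos(-0.23142) = 1.80433 rad.
Distance = R·c = 21053 × 1.8043 ≈ 37987 mi.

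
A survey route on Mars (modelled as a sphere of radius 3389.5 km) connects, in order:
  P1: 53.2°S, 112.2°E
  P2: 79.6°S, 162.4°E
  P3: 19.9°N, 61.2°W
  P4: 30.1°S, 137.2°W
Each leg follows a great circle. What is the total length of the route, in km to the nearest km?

14008 km

Leg P1→P2: central angle 0.5418 rad, distance 1836.3 km.
Leg P2→P3: central angle 2.0462 rad, distance 6935.6 km.
Leg P3→P4: central angle 1.5447 rad, distance 5235.7 km.
Total: 1836.3 + 6935.6 + 5235.7 ≈ 14008 km.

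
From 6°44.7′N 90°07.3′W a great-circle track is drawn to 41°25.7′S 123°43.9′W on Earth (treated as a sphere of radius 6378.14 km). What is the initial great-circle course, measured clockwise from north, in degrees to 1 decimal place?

209.6°

With φ₁ = 0.1177, φ₂ = -0.7231, Δλ = -0.5866 rad, the forward-azimuth formula gives
θ = atan2( sin Δλ cos φ₂ , cos φ₁ sin φ₂ − sin φ₁ cos φ₂ cos Δλ ) = atan2(-0.4150, -0.7304) = -150.40°.
Adding 360° brings this into [0°, 360°): 209.6°.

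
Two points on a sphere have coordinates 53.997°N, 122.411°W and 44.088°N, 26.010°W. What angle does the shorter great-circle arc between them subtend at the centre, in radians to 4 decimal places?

With latitudes φ₁ = 53.997°, φ₂ = 44.088° and longitude difference Δλ = 96.401°:
Haversine: a = sin²(Δφ/2) + cos φ₁ cos φ₂ sin²(Δλ/2) = 0.0075 + (0.5878)(0.7183)(0.5557) = 0.24210.
Central angle c = 2·arcsin(√a) = 1.02887 rad.
So the angular separation is 1.0289 rad.

1.0289 rad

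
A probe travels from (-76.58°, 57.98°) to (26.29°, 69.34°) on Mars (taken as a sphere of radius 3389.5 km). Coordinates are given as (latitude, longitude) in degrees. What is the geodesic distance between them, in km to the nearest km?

With latitudes φ₁ = -76.580°, φ₂ = 26.290° and longitude difference Δλ = 11.360°:
Haversine: a = sin²(Δφ/2) + cos φ₁ cos φ₂ sin²(Δλ/2) = 0.6114 + (0.2321)(0.8966)(0.0098) = 0.61341.
Central angle c = 2·arcsin(√a) = 1.79960 rad.
Distance = R·c = 3389.5 × 1.7996 ≈ 6100 km.

6100 km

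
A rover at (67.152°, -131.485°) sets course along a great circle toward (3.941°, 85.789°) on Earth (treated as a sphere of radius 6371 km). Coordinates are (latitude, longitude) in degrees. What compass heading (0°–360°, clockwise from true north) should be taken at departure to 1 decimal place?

321.5°

Δλ = -142.726° = -2.4910 rad.
y = sin Δλ · cos φ₂ = (-0.6056)(0.9976) = -0.6042
x = cos φ₁ sin φ₂ − sin φ₁ cos φ₂ cos Δλ = (0.3883)(0.0687) − (0.9215)(0.9976)(-0.7957) = 0.7583
θ = atan2(y, x) = -38.55°; adding 360° gives 321.5°.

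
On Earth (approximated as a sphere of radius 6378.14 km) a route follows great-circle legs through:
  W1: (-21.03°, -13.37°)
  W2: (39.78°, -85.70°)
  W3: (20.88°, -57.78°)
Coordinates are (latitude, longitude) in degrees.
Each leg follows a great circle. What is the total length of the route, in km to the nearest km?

Leg W1→W2: central angle 1.5827 rad, distance 10094.5 km.
Leg W2→W3: central angle 0.5306 rad, distance 3384.2 km.
Total: 10094.5 + 3384.2 ≈ 13479 km.

13479 km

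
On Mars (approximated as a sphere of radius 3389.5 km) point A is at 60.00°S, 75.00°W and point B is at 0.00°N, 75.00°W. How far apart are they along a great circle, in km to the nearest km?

3549 km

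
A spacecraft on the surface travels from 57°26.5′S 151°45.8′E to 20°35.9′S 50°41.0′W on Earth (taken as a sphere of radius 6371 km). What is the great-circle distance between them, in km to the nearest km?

11090 km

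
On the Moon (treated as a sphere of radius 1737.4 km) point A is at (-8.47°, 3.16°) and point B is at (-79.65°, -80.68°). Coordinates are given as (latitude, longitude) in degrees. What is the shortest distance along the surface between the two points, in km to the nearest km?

2443 km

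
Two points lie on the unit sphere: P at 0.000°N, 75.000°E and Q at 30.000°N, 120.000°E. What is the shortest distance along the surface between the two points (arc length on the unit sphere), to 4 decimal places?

0.9117

With latitudes φ₁ = 0.000°, φ₂ = 30.000° and longitude difference Δλ = 45.000°:
cos c = sin φ₁ sin φ₂ + cos φ₁ cos φ₂ cos Δλ = (0.0000)(0.5000) + (1.0000)(0.8660)(0.7071) = 0.61237,
so c = arccos(0.61237) = 0.91174 rad.
On the unit sphere the arc length equals the central angle: 0.9117.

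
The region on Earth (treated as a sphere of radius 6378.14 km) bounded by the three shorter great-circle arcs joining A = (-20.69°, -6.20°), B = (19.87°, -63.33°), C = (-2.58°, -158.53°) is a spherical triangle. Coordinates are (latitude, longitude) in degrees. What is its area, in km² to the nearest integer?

69518849 km²

Side lengths (central angles): a = 1.6714, b = 2.5180, c = 1.2053 rad; semiperimeter s = 2.6973.
By l'Huilier's theorem, tan(E/4) = √[tan(s/2) tan((s−a)/2) tan((s−b)/2) tan((s−c)/2)], giving spherical excess E = 1.7089 rad.
Area = E·R² = 1.7089 × (6378.14)² ≈ 69518849 km².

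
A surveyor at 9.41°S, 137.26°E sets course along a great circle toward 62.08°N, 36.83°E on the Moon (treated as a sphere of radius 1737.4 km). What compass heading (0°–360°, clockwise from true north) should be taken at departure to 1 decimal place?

With φ₁ = -0.1642, φ₂ = 1.0835, Δλ = -1.7528 rad, the forward-azimuth formula gives
θ = atan2( sin Δλ cos φ₂ , cos φ₁ sin φ₂ − sin φ₁ cos φ₂ cos Δλ ) = atan2(-0.4605, 0.8579) = -28.23°.
Adding 360° brings this into [0°, 360°): 331.8°.

331.8°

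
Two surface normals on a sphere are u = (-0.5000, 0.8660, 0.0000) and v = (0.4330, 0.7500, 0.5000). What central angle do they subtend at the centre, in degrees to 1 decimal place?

64.3°

u·v = 0.4330; |u| = 1.0000, |v| = 1.0000.
cos θ = (u·v)/(|u||v|) = 0.4330, so θ = 64.3°.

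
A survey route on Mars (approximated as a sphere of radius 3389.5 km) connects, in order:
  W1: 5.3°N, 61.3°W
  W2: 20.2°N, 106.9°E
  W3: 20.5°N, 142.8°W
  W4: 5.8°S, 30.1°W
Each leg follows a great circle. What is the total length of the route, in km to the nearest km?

Leg W1→W2: central angle 2.6527 rad, distance 8991.2 km.
Leg W2→W3: central angle 1.7559 rad, distance 5951.6 km.
Leg W3→W4: central angle 1.9769 rad, distance 6700.6 km.
Total: 8991.2 + 5951.6 + 6700.6 ≈ 21643 km.

21643 km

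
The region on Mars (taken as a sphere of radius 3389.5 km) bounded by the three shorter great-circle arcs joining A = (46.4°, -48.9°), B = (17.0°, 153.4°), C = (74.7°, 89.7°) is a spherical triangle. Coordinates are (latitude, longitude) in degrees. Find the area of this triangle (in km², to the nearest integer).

6332051 km²

Side lengths (central angles): a = 1.1660, b = 0.9740, c = 1.9806 rad; semiperimeter s = 2.0603.
By l'Huilier's theorem, tan(E/4) = √[tan(s/2) tan((s−a)/2) tan((s−b)/2) tan((s−c)/2)], giving spherical excess E = 0.5512 rad.
Area = E·R² = 0.5512 × (3389.5)² ≈ 6332051 km².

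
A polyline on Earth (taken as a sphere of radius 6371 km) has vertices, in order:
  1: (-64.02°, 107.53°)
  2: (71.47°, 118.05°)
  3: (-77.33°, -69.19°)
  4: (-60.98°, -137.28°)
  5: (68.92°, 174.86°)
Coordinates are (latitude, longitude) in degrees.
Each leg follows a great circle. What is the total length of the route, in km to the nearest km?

52330 km

Leg 1→2: central angle 2.3681 rad, distance 15087.1 km.
Leg 2→3: central angle 3.0340 rad, distance 19329.7 km.
Leg 3→4: central angle 0.4671 rad, distance 2976.1 km.
Leg 4→5: central angle 2.3446 rad, distance 14937.5 km.
Total: 15087.1 + 19329.7 + 2976.1 + 14937.5 ≈ 52330 km.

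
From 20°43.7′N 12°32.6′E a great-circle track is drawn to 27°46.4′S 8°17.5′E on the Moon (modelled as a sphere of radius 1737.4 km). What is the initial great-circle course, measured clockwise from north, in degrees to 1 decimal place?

185.0°

Δλ = -4.252° = -0.0742 rad.
y = sin Δλ · cos φ₂ = (-0.0741)(0.8848) = -0.0656
x = cos φ₁ sin φ₂ − sin φ₁ cos φ₂ cos Δλ = (0.9353)(-0.4660) − (0.3539)(0.8848)(0.9972) = -0.7481
θ = atan2(y, x) = -174.99°; adding 360° gives 185.0°.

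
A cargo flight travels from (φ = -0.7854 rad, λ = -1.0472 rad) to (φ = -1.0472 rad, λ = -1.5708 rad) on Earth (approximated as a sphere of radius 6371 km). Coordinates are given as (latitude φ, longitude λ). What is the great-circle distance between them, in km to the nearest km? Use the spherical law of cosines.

2589 km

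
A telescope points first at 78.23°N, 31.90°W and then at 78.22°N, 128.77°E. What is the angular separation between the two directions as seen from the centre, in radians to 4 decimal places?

0.4051 rad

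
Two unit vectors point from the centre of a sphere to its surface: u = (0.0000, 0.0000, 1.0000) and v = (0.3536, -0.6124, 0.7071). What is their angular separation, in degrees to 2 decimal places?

45.00°

u·v = 0.7071; |u| = 1.0000, |v| = 1.0000.
cos θ = (u·v)/(|u||v|) = 0.7071, so θ = 45.00°.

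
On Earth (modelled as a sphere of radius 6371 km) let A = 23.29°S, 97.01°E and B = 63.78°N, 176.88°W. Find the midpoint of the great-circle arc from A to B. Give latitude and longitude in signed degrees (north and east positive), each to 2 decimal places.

25.63°, 121.94°

Central angle δ = 1.9041 rad. Interpolating on the sphere with fraction f = 0.5:
P = [sin((1−f)δ)·A + sin(fδ)·B] / sin δ = 0.8621·A + 0.8621·B in Cartesian coordinates,
giving P = (-0.4769, 0.7652, 0.4325), i.e. latitude 25.63°, longitude 121.94°.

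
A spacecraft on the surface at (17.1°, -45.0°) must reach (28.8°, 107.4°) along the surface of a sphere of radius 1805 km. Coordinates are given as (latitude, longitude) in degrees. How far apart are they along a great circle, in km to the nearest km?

Let φ₁ = 0.2985 rad, φ₂ = 0.5027 rad, and Δλ = 2.6599 rad.
Haversine: a = sin²(Δφ/2) + cos φ₁ cos φ₂ sin²(Δλ/2) = 0.0104 + (0.9558)(0.8763)(0.9431) = 0.80030.
Central angle c = 2·arcsin(√a) = 2.21505 rad.
Distance = R·c = 1805 × 2.2150 ≈ 3998 km.

3998 km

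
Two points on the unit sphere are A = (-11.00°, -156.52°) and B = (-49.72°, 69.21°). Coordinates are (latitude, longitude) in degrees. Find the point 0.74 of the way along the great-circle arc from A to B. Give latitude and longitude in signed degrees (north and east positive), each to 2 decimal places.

The central angle between A and B is δ = 1.8728 rad.
With f = 0.74, the slerp weights are sin((1−f)δ)/sin δ = 0.4901 and sin(fδ)/sin δ = 1.0295.
Weighted sum of the unit vectors: (0.4901)·(-0.9003,-0.3911,-0.1908) + (1.0295)·(0.2295,0.6044,-0.7629) = (-0.2050, 0.4306, -0.8790).
Converting back: φ = atan2(z, √(x²+y²)) = -61.52°, λ = atan2(y, x) = 115.46°.

-61.52°, 115.46°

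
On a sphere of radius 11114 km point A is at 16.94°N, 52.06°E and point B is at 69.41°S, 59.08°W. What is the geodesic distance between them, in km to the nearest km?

In radians: φ₁ = 0.2957, φ₂ = -1.2114, Δλ = -111.140° = -1.9398 rad.
cos c = sin φ₁ sin φ₂ + cos φ₁ cos φ₂ cos Δλ = (0.2914)(-0.9361) + (0.9566)(0.3517)(-0.3606) = -0.39409,
so c = arccos(-0.39409) = 1.97587 rad.
Distance = R·c = 11114 × 1.9759 ≈ 21960 km.

21960 km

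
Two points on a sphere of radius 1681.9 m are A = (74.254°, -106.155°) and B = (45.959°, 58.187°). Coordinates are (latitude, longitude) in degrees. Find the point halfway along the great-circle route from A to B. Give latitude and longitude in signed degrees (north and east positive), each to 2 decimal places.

75.33°, 48.61°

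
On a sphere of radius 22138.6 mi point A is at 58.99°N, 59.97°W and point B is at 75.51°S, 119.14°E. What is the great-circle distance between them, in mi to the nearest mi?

63166 mi

Let φ₁ = 1.0296 rad, φ₂ = -1.3179 rad, and Δλ = 3.1261 rad.
cos c = sin φ₁ sin φ₂ + cos φ₁ cos φ₂ cos Δλ = (0.8571)(-0.9682) + (0.5152)(0.2502)(-0.9999) = -0.95870,
so c = arccos(-0.95870) = 2.85321 rad.
Distance = R·c = 22138.6 × 2.8532 ≈ 63166 mi.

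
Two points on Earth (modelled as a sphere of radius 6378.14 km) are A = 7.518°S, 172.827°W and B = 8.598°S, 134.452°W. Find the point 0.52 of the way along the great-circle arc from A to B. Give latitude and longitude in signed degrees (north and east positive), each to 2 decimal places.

-8.55°, -152.90°

Central angle δ = 0.6632 rad. Interpolating on the sphere with fraction f = 0.52:
P = [sin((1−f)δ)·A + sin(fδ)·B] / sin δ = 0.5084·A + 0.5491·B in Cartesian coordinates,
giving P = (-0.8803, -0.4505, -0.1486), i.e. latitude -8.55°, longitude -152.90°.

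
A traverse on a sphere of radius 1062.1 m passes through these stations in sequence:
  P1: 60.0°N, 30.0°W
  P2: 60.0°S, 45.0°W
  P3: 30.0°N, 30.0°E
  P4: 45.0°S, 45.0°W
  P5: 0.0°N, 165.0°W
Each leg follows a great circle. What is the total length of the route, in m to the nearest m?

8179 m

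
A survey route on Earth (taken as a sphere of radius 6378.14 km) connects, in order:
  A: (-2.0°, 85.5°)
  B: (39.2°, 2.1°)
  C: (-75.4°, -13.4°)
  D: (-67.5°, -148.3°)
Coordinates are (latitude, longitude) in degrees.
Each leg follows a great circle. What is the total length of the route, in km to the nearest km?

Leg A→B: central angle 1.5038 rad, distance 9591.4 km.
Leg B→C: central angle 2.0080 rad, distance 12807.1 km.
Leg C→D: central angle 0.5989 rad, distance 3819.9 km.
Total: 9591.4 + 12807.1 + 3819.9 ≈ 26218 km.

26218 km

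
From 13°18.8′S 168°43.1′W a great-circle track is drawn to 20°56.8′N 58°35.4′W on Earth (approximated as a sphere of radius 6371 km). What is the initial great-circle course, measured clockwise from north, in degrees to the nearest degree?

73°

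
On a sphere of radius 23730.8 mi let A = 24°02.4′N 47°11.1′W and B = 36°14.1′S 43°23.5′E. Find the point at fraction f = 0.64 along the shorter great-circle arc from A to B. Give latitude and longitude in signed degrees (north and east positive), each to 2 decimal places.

Central angle δ = 1.8216 rad. Interpolating on the sphere with fraction f = 0.64:
P = [sin((1−f)δ)·A + sin(fδ)·B] / sin δ = 0.6295·A + 0.9488·B in Cartesian coordinates,
giving P = (0.9468, 0.1040, -0.3044), i.e. latitude -17.72°, longitude 6.27°.

-17.72°, 6.27°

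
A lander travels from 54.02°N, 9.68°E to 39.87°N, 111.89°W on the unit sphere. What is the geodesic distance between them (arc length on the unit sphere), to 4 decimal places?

In radians: φ₁ = 0.9428, φ₂ = 0.6959, Δλ = -121.570° = -2.1218 rad.
cos c = sin φ₁ sin φ₂ + cos φ₁ cos φ₂ cos Δλ = (0.8092)(0.6410) + (0.5875)(0.7675)(-0.5235) = 0.28268,
so c = arccos(0.28268) = 1.28421 rad.
On the unit sphere the arc length equals the central angle: 1.2842.

1.2842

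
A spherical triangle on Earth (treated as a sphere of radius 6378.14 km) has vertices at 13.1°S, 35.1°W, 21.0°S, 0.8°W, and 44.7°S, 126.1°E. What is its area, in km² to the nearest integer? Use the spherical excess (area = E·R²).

Side lengths (central angles): a = 1.7177, b = 2.0897, c = 0.5874 rad; semiperimeter s = 2.1974.
By l'Huilier's theorem, tan(E/4) = √[tan(s/2) tan((s−a)/2) tan((s−b)/2) tan((s−c)/2)], giving spherical excess E = 0.6496 rad.
Area = E·R² = 0.6496 × (6378.14)² ≈ 26427010 km².

26427010 km²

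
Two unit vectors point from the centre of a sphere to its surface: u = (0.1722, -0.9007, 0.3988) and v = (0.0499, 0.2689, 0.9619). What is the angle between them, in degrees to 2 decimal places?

81.37°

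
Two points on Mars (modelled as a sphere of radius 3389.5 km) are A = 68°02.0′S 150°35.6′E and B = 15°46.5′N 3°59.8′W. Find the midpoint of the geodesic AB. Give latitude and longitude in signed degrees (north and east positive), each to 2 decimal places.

Central angle δ = 2.1862 rad. Interpolating on the sphere with fraction f = 0.5:
P = [sin((1−f)δ)·A + sin(fδ)·B] / sin δ = 1.0876·A + 1.0876·B in Cartesian coordinates,
giving P = (0.6897, 0.1268, -0.7129), i.e. latitude -45.48°, longitude 10.42°.

-45.48°, 10.42°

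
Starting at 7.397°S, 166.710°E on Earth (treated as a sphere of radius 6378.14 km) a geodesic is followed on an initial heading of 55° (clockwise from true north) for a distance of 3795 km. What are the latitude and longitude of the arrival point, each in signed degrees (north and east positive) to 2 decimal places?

12.25°, -165.27°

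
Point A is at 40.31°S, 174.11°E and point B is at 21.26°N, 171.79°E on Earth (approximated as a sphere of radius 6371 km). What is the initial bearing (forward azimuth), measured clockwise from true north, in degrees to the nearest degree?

Δλ = -2.320° = -0.0405 rad.
y = sin Δλ · cos φ₂ = (-0.0405)(0.9319) = -0.0377
x = cos φ₁ sin φ₂ − sin φ₁ cos φ₂ cos Δλ = (0.7626)(0.3626) − (-0.6469)(0.9319)(0.9992) = 0.8789
θ = atan2(y, x) = -2.46°; adding 360° gives 358°.

358°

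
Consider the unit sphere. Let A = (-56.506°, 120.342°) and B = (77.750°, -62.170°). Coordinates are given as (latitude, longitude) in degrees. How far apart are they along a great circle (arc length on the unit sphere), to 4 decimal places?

In radians: φ₁ = -0.9862, φ₂ = 1.3570, Δλ = 177.488° = 3.0977 rad.
cos c = sin φ₁ sin φ₂ + cos φ₁ cos φ₂ cos Δλ = (-0.8339)(0.9772) + (0.5518)(0.2122)(-0.9990) = -0.93193,
so c = arccos(-0.93193) = 2.77050 rad.
On the unit sphere the arc length equals the central angle: 2.7705.

2.7705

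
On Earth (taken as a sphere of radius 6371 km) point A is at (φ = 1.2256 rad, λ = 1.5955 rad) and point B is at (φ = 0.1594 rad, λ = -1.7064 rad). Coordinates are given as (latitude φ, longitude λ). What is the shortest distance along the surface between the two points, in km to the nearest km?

With latitudes φ₁ = 70.222°, φ₂ = 9.133° and longitude difference Δλ = 170.815°:
cos c = sin φ₁ sin φ₂ + cos φ₁ cos φ₂ cos Δλ = (0.9410)(0.1587) + (0.3384)(0.9873)(-0.9872) = -0.18045,
so c = arccos(-0.18045) = 1.75224 rad.
Distance = R·c = 6371 × 1.7522 ≈ 11163 km.

11163 km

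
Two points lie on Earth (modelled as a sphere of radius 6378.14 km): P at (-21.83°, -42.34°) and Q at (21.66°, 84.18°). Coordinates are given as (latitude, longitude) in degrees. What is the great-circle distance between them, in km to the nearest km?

14537 km

Let φ₁ = -0.3810 rad, φ₂ = 0.3780 rad, and Δλ = 2.2082 rad.
cos c = sin φ₁ sin φ₂ + cos φ₁ cos φ₂ cos Δλ = (-0.3719)(0.3691) + (0.9283)(0.9294)(-0.5951) = -0.65067,
so c = arccos(-0.65067) = 2.27927 rad.
Distance = R·c = 6378.14 × 2.2793 ≈ 14537 km.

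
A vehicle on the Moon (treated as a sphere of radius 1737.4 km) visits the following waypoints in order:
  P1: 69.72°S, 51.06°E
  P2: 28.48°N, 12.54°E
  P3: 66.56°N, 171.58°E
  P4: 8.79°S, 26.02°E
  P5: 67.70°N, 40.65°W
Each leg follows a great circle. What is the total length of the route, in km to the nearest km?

11916 km

Leg P1→P2: central angle 1.7813 rad, distance 3094.8 km.
Leg P2→P3: central angle 1.4596 rad, distance 2535.9 km.
Leg P3→P4: central angle 2.0538 rad, distance 3568.2 km.
Leg P4→P5: central angle 1.5637 rad, distance 2716.7 km.
Total: 3094.8 + 2535.9 + 3568.2 + 2716.7 ≈ 11916 km.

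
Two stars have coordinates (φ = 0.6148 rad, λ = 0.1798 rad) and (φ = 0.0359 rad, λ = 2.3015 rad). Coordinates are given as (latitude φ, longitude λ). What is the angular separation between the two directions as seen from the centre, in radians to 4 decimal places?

1.9896 rad

With latitudes φ₁ = 35.225°, φ₂ = 2.057° and longitude difference Δλ = 121.564°:
cos c = sin φ₁ sin φ₂ + cos φ₁ cos φ₂ cos Δλ = (0.5768)(0.0359) + (0.8169)(0.9994)(-0.5235) = -0.40663,
so c = arccos(-0.40663) = 1.98956 rad.
So the angular separation is 1.9896 rad.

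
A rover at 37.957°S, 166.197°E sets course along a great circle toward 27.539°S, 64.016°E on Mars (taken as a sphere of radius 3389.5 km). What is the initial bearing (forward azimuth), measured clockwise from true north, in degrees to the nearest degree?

With φ₁ = -0.6625, φ₂ = -0.4806, Δλ = -1.7834 rad, the forward-azimuth formula gives
θ = atan2( sin Δλ cos φ₂ , cos φ₁ sin φ₂ − sin φ₁ cos φ₂ cos Δλ ) = atan2(-0.8667, -0.4796) = -118.96°.
Adding 360° brings this into [0°, 360°): 241°.

241°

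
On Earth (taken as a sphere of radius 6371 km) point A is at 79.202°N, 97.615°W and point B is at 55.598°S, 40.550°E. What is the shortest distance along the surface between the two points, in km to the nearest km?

16990 km

Let φ₁ = 1.3823 rad, φ₂ = -0.9704 rad, and Δλ = 2.4114 rad.
cos c = sin φ₁ sin φ₂ + cos φ₁ cos φ₂ cos Δλ = (0.9823)(-0.8251) + (0.1873)(0.5650)(-0.7451) = -0.88935,
so c = arccos(-0.88935) = 2.66672 rad.
Distance = R·c = 6371 × 2.6667 ≈ 16990 km.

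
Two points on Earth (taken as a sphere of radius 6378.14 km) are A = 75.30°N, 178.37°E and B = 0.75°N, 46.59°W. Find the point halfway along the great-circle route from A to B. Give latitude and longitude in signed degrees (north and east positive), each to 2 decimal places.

49.42°, -58.92°

The central angle between A and B is δ = 1.7385 rad.
With f = 0.5, the slerp weights are sin((1−f)δ)/sin δ = 0.7747 and sin(fδ)/sin δ = 0.7747.
Weighted sum of the unit vectors: (0.7747)·(-0.2537,0.0072,0.9673) + (0.7747)·(0.6872,-0.7264,0.0131) = (0.3358, -0.5571, 0.7595).
Converting back: φ = atan2(z, √(x²+y²)) = 49.42°, λ = atan2(y, x) = -58.92°.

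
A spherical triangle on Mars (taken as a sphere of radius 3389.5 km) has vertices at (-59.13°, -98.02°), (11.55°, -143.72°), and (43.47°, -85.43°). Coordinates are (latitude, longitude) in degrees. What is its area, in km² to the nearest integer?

Side lengths (central angles): a = 1.0339, b = 1.7999, c = 1.3906 rad; semiperimeter s = 2.1122.
By l'Huilier's theorem, tan(E/4) = √[tan(s/2) tan((s−a)/2) tan((s−b)/2) tan((s−c)/2)], giving spherical excess E = 0.9824 rad.
Area = E·R² = 0.9824 × (3389.5)² ≈ 11286935 km².

11286935 km²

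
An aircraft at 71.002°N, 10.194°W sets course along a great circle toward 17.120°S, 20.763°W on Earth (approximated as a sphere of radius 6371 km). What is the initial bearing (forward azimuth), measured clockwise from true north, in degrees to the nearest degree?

With φ₁ = 1.2392, φ₂ = -0.2988, Δλ = -0.1845 rad, the forward-azimuth formula gives
θ = atan2( sin Δλ cos φ₂ , cos φ₁ sin φ₂ − sin φ₁ cos φ₂ cos Δλ ) = atan2(-0.1753, -0.9841) = -169.90°.
Adding 360° brings this into [0°, 360°): 190°.

190°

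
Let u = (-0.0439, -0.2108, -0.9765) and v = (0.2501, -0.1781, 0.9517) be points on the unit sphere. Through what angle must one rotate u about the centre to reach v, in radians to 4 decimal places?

u·v = -0.9028; |u| = 1.0000, |v| = 1.0000.
cos θ = (u·v)/(|u||v|) = -0.9028, so θ = 2.6971 rad.

2.6971 rad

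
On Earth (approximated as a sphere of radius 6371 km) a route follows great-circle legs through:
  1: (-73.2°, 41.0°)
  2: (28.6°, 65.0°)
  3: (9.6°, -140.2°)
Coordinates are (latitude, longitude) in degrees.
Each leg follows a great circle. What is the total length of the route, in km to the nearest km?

26441 km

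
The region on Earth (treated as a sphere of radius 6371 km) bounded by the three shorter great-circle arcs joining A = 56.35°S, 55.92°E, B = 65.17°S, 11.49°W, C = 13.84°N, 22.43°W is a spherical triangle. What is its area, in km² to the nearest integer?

Side lengths (central angles): a = 1.3865, b = 1.6614, c = 0.5645 rad; semiperimeter s = 1.8062.
By l'Huilier's theorem, tan(E/4) = √[tan(s/2) tan((s−a)/2) tan((s−b)/2) tan((s−c)/2)], giving spherical excess E = 0.4713 rad.
Area = E·R² = 0.4713 × (6371)² ≈ 19128674 km².

19128674 km²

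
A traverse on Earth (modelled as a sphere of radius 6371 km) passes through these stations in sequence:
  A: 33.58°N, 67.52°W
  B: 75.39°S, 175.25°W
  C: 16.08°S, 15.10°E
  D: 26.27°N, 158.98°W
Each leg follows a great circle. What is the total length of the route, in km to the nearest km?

42647 km

Leg A→B: central angle 2.2133 rad, distance 14101.0 km.
Leg B→C: central angle 1.5412 rad, distance 9819.0 km.
Leg C→D: central angle 2.9394 rad, distance 18727.0 km.
Total: 14101.0 + 9819.0 + 18727.0 ≈ 42647 km.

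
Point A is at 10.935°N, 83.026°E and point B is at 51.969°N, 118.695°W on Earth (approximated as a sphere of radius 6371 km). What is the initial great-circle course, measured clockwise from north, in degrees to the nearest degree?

Δλ = 158.279° = 2.7625 rad.
y = sin Δλ · cos φ₂ = (0.3701)(0.6161) = 0.2280
x = cos φ₁ sin φ₂ − sin φ₁ cos φ₂ cos Δλ = (0.9818)(0.7877) − (0.1897)(0.6161)(-0.9290) = 0.8819
θ = atan2(y, x) = 14.50°, so the bearing is 14°.

14°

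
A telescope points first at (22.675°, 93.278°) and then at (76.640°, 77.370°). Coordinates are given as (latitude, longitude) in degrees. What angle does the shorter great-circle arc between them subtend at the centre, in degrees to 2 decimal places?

With latitudes φ₁ = 22.675°, φ₂ = 76.640° and longitude difference Δλ = -15.908°:
cos c = sin φ₁ sin φ₂ + cos φ₁ cos φ₂ cos Δλ = (0.3855)(0.9729) + (0.9227)(0.2311)(0.9617) = 0.58011,
so c = arccos(0.58011) = 0.95193 rad.
So the angular separation is 54.54°.

54.54°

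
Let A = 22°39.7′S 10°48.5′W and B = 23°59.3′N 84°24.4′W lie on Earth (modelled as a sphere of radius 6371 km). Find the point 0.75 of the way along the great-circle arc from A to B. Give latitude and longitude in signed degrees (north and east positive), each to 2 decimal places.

Central angle δ = 1.4893 rad. Interpolating on the sphere with fraction f = 0.75:
P = [sin((1−f)δ)·A + sin(fδ)·B] / sin δ = 0.3650·A + 0.9018·B in Cartesian coordinates,
giving P = (0.4111, -0.8831, 0.2260), i.e. latitude 13.06°, longitude -65.04°.

13.06°, -65.04°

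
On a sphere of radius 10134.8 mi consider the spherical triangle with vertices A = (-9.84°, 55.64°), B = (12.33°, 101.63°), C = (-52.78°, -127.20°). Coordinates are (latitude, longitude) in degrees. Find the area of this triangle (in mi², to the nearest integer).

Side lengths (central angles): a = 2.1640, b = 2.0478, c = 0.8863 rad; semiperimeter s = 2.5491.
By l'Huilier's theorem, tan(E/4) = √[tan(s/2) tan((s−a)/2) tan((s−b)/2) tan((s−c)/2)], giving spherical excess E = 1.6021 rad.
Area = E·R² = 1.6021 × (10134.8)² ≈ 164560040 mi².

164560040 mi²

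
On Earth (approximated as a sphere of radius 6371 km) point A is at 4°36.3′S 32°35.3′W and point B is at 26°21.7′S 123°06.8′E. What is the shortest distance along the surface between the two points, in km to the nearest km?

15691 km

Let φ₁ = -0.0804 rad, φ₂ = -0.4601 rad, and Δλ = 2.7175 rad.
Haversine: a = sin²(Δφ/2) + cos φ₁ cos φ₂ sin²(Δλ/2) = 0.0356 + (0.9968)(0.8960)(0.9557) = 0.88918.
Central angle c = 2·arcsin(√a) = 2.46283 rad.
Distance = R·c = 6371 × 2.4628 ≈ 15691 km.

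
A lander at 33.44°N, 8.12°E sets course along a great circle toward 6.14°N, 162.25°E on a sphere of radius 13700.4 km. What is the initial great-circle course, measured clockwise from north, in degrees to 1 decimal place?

36.7°

With φ₁ = 0.5836, φ₂ = 0.1072, Δλ = 2.6901 rad, the forward-azimuth formula gives
θ = atan2( sin Δλ cos φ₂ , cos φ₁ sin φ₂ − sin φ₁ cos φ₂ cos Δλ ) = atan2(0.4338, 0.5822) = 36.69°.
So the initial bearing is 36.7°.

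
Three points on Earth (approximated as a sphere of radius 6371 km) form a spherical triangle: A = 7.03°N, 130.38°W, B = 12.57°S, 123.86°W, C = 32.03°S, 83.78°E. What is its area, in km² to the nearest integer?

29028176 km²

Side lengths (central angles): a = 2.2365, b = 2.4359, c = 0.3603 rad; semiperimeter s = 2.5163.
By l'Huilier's theorem, tan(E/4) = √[tan(s/2) tan((s−a)/2) tan((s−b)/2) tan((s−c)/2)], giving spherical excess E = 0.7152 rad.
Area = E·R² = 0.7152 × (6371)² ≈ 29028176 km².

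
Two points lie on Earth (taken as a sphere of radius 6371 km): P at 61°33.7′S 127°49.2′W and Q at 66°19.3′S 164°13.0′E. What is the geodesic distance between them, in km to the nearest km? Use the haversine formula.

With latitudes φ₁ = -61.562°, φ₂ = -66.322° and longitude difference Δλ = -67.963°:
Haversine: a = sin²(Δφ/2) + cos φ₁ cos φ₂ sin²(Δλ/2) = 0.0017 + (0.4762)(0.4016)(0.3124) = 0.06147.
Central angle c = 2·arcsin(√a) = 0.50109 rad.
Distance = R·c = 6371 × 0.5011 ≈ 3192 km.

3192 km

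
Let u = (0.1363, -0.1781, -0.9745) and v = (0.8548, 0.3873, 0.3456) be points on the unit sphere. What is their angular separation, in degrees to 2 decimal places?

u·v = -0.2893; |u| = 1.0000, |v| = 1.0001.
cos θ = (u·v)/(|u||v|) = -0.2892, so θ = 106.81°.

106.81°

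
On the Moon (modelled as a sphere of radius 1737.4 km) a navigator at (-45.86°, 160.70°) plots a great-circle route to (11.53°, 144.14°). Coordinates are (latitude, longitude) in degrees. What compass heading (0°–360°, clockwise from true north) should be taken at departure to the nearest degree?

Δλ = -16.560° = -0.2890 rad.
y = sin Δλ · cos φ₂ = (-0.2850)(0.9798) = -0.2793
x = cos φ₁ sin φ₂ − sin φ₁ cos φ₂ cos Δλ = (0.6964)(0.1999) − (-0.7176)(0.9798)(0.9585) = 0.8132
θ = atan2(y, x) = -18.95°; adding 360° gives 341°.

341°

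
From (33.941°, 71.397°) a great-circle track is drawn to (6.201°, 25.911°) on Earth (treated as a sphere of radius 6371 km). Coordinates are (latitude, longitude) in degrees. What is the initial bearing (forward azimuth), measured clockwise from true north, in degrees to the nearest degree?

With φ₁ = 0.5924, φ₂ = 0.1082, Δλ = -0.7939 rad, the forward-azimuth formula gives
θ = atan2( sin Δλ cos φ₂ , cos φ₁ sin φ₂ − sin φ₁ cos φ₂ cos Δλ ) = atan2(-0.7089, -0.2995) = -112.91°.
Adding 360° brings this into [0°, 360°): 247°.

247°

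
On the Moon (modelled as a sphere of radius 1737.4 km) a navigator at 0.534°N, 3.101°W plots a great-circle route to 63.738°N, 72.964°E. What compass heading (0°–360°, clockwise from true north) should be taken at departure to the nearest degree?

26°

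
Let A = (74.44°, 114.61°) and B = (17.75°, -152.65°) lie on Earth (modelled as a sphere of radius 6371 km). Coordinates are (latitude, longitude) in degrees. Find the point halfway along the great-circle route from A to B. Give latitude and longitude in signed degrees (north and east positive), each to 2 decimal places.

52.39°, -168.57°

Central angle δ = 1.2855 rad. Interpolating on the sphere with fraction f = 0.5:
P = [sin((1−f)δ)·A + sin(fδ)·B] / sin δ = 0.6246·A + 0.6246·B in Cartesian coordinates,
giving P = (-0.5982, -0.1210, 0.7922), i.e. latitude 52.39°, longitude -168.57°.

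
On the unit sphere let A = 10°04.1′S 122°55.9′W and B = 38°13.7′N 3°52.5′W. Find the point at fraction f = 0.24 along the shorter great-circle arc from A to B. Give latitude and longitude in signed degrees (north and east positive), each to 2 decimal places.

The central angle between A and B is δ = 2.0758 rad.
With f = 0.24, the slerp weights are sin((1−f)δ)/sin δ = 1.1426 and sin(fδ)/sin δ = 0.5460.
Weighted sum of the unit vectors: (1.1426)·(-0.5353,-0.8264,-0.1748) + (0.5460)·(0.7838,-0.0531,0.6188) = (-0.1837, -0.9732, 0.1381).
Converting back: φ = atan2(z, √(x²+y²)) = 7.94°, λ = atan2(y, x) = -100.69°.

7.94°, -100.69°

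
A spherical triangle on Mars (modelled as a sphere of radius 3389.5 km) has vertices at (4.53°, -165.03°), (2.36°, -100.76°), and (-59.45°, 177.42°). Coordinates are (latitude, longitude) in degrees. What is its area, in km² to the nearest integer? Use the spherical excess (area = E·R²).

9274331 km²

Side lengths (central angles): a = 1.5340, b = 1.1427, c = 1.1200 rad; semiperimeter s = 1.8984.
By l'Huilier's theorem, tan(E/4) = √[tan(s/2) tan((s−a)/2) tan((s−b)/2) tan((s−c)/2)], giving spherical excess E = 0.8073 rad.
Area = E·R² = 0.8073 × (3389.5)² ≈ 9274331 km².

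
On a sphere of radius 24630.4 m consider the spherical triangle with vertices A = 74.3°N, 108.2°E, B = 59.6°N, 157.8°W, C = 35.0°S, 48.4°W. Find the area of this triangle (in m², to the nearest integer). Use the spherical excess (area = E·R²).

864667536 m²

Side lengths (central angles): a = 2.2554, b = 2.4274, c = 0.6080 rad; semiperimeter s = 2.6454.
By l'Huilier's theorem, tan(E/4) = √[tan(s/2) tan((s−a)/2) tan((s−b)/2) tan((s−c)/2)], giving spherical excess E = 1.4253 rad.
Area = E·R² = 1.4253 × (24630.4)² ≈ 864667536 m².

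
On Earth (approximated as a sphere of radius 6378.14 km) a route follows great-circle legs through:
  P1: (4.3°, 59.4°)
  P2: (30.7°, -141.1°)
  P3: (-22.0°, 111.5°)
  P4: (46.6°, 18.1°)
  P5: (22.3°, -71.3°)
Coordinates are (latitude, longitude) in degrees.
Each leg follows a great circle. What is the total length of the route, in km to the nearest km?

Leg P1→P2: central angle 2.4416 rad, distance 15572.9 km.
Leg P2→P3: central angle 2.0149 rad, distance 12851.4 km.
Leg P3→P4: central angle 1.8859 rad, distance 12028.8 km.
Leg P4→P5: central angle 1.2845 rad, distance 8193.0 km.
Total: 15572.9 + 12851.4 + 12028.8 + 8193.0 ≈ 48646 km.

48646 km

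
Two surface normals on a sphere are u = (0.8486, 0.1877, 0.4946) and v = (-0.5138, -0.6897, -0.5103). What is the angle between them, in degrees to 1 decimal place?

u·v = -0.8179; |u| = 1.0000, |v| = 1.0000.
cos θ = (u·v)/(|u||v|) = -0.8178, so θ = 144.9°.

144.9°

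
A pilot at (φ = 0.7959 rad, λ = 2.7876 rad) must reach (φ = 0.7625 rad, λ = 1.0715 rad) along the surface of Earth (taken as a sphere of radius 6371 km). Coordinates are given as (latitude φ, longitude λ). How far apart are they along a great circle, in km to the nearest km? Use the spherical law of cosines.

7244 km

With latitudes φ₁ = 45.602°, φ₂ = 43.688° and longitude difference Δλ = -98.325°:
cos c = sin φ₁ sin φ₂ + cos φ₁ cos φ₂ cos Δλ = (0.7145)(0.6907) + (0.6996)(0.7231)(-0.1448) = 0.42027,
so c = arccos(0.42027) = 1.13705 rad.
Distance = R·c = 6371 × 1.1371 ≈ 7244 km.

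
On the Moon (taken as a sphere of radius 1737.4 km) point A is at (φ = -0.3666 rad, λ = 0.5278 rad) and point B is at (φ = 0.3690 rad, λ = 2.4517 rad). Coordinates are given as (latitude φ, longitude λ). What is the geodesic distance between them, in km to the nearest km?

With latitudes φ₁ = -21.005°, φ₂ = 21.142° and longitude difference Δλ = 110.231°:
cos c = sin φ₁ sin φ₂ + cos φ₁ cos φ₂ cos Δλ = (-0.3584)(0.3607) + (0.9336)(0.9327)(-0.3458) = -0.43039,
so c = arccos(-0.43039) = 2.01572 rad.
Distance = R·c = 1737.4 × 2.0157 ≈ 3502 km.

3502 km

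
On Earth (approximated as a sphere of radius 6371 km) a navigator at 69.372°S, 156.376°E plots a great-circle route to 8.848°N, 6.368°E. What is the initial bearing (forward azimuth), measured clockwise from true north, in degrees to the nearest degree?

213°

Δλ = -150.008° = -2.6181 rad.
y = sin Δλ · cos φ₂ = (-0.4999)(0.9881) = -0.4939
x = cos φ₁ sin φ₂ − sin φ₁ cos φ₂ cos Δλ = (0.3523)(0.1538) − (-0.9359)(0.9881)(-0.8661) = -0.7467
θ = atan2(y, x) = -146.52°; adding 360° gives 213°.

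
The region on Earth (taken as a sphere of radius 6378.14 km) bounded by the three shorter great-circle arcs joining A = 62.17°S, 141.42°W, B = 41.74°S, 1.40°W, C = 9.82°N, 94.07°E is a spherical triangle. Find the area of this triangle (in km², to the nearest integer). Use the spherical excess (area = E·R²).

70784506 km²

Side lengths (central angles): a = 1.7555, b = 1.9948, c = 1.2431 rad; semiperimeter s = 2.4967.
By l'Huilier's theorem, tan(E/4) = √[tan(s/2) tan((s−a)/2) tan((s−b)/2) tan((s−c)/2)], giving spherical excess E = 1.7400 rad.
Area = E·R² = 1.7400 × (6378.14)² ≈ 70784506 km².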